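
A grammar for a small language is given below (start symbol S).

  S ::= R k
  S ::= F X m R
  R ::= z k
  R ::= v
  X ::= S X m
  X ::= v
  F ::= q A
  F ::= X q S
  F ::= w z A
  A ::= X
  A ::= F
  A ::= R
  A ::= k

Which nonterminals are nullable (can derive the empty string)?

{ } (none)

No nonterminal has an empty production or an RHS whose symbols are all nullable.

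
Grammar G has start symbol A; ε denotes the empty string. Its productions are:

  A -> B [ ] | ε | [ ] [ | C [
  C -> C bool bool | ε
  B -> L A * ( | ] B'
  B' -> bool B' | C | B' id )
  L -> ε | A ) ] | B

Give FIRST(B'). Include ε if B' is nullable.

{ bool, id, ε }

B' -> bool B' contributes {bool}.
From B' -> C: add FIRST(C) = { bool, ε } (including ε since C is nullable).
From B' -> B' id ): B' nullable, take FIRST(B') ∪ {id} = { bool, id }.
Union: FIRST(B') = { bool, id, ε }.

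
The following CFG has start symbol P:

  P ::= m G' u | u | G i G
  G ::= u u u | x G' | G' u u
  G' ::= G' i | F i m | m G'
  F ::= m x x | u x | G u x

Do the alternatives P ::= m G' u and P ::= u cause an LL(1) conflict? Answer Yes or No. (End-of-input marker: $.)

FIRST(m G' u) = { m } and FIRST(u) = { u }.
The FIRST sets are disjoint and neither alternative is nullable — no conflict.

No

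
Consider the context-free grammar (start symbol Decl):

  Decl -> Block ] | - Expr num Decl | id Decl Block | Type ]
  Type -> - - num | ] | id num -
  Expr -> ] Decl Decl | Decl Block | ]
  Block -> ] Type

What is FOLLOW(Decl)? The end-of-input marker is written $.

Decl is the start symbol, so $ ∈ FOLLOW(Decl).
In Decl -> - Expr num Decl: Decl is at the end, add FOLLOW(Decl) = { $, -, ], id, num }.
In Decl -> id Decl Block: add FIRST(Block) = { ] }.
In Expr -> ] Decl Decl: add FIRST(Decl) = { -, ], id }.
In Expr -> ] Decl Decl: Decl is at the end, add FOLLOW(Expr) = { num }.
In Expr -> Decl Block: add FIRST(Block) = { ] }.
Union: FOLLOW(Decl) = { $, -, ], id, num }.

{ $, -, ], id, num }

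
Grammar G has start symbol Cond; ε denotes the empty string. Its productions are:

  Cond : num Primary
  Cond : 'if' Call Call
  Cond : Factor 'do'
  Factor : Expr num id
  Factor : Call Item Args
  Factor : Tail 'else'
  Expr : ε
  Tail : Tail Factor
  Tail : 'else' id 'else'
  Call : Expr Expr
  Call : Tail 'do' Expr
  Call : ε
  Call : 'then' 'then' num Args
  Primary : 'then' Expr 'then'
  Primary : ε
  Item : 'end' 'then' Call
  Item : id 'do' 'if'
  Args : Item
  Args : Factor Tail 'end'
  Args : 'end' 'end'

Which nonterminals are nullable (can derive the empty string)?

{ Call, Expr, Primary }

Directly nullable (have an ε-production): Expr, Call, Primary.
No other nonterminal has a production whose RHS symbols are all nullable.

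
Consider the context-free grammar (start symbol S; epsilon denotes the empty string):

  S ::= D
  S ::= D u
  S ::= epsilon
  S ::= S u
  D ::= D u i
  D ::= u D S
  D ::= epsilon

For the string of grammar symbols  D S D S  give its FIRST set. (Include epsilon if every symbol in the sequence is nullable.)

Add FIRST(D)\{epsilon} = { u }; D is nullable, continue.
Add FIRST(S)\{epsilon} = { u }; S is nullable, continue.
Add FIRST(D)\{epsilon} = { u }; D is nullable, continue.
Add FIRST(S)\{epsilon} = { u }; S is nullable, continue.
Every symbol is nullable, so include epsilon.

{ u, epsilon }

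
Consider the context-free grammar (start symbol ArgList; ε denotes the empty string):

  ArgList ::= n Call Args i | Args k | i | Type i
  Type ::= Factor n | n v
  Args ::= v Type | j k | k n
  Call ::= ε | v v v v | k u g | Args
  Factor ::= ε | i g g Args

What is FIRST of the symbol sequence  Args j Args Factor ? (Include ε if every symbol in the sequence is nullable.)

Add FIRST(Args) = { j, k, v }; Args is not nullable, stop.

{ j, k, v }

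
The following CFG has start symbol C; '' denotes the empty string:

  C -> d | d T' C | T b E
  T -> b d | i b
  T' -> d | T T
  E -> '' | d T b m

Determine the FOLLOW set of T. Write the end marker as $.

In C -> T b E: add FIRST(b E) = { b }.
In T' -> T T: add FIRST(T) = { b, i }.
In T' -> T T: T is at the end, add FOLLOW(T') = { b, d, i }.
In E -> d T b m: add FIRST(b m) = { b }.
Union: FOLLOW(T) = { b, d, i }.

{ b, d, i }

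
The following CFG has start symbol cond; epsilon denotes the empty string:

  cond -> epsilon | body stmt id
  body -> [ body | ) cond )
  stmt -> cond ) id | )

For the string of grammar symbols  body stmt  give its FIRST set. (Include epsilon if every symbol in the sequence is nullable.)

{ ), [ }

Add FIRST(body) = { ), [ }; body is not nullable, stop.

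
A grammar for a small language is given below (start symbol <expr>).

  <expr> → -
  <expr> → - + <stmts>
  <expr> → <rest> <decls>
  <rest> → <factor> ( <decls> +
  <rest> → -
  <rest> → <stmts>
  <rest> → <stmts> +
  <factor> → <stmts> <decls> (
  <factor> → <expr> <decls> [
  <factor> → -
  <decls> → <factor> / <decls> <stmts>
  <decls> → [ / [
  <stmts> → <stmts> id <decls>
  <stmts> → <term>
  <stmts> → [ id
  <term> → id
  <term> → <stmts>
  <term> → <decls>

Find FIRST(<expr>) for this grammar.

{ -, [, id }

<expr> → - contributes {-}.
<expr> → - + <stmts> contributes {-}.
From <expr> → <rest> <decls>: add FIRST(<rest>) = { -, [, id }.
Union: FIRST(<expr>) = { -, [, id }.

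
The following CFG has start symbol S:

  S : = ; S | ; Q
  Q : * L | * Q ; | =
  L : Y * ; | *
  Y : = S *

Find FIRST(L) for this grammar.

{ *, = }

From L : Y * ;: add FIRST(Y) = { = }.
L : * contributes {*}.
Union: FIRST(L) = { *, = }.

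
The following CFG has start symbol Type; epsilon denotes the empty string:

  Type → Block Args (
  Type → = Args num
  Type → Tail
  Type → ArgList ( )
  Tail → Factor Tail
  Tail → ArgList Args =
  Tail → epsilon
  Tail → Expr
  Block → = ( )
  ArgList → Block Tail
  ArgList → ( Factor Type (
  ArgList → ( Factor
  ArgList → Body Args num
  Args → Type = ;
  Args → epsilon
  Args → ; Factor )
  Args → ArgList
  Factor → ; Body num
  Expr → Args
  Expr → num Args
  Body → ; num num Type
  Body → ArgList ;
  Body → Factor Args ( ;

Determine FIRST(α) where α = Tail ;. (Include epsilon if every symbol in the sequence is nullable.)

{ (, ;, =, num }

Add FIRST(Tail)\{epsilon} = { (, ;, =, num }; Tail is nullable, continue.
; is a terminal; add {;} and stop.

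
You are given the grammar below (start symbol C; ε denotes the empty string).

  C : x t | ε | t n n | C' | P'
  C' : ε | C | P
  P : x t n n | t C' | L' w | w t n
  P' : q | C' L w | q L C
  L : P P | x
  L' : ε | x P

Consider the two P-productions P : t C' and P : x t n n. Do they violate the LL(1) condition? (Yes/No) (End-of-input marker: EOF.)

FIRST(t C') = { t } and FIRST(x t n n) = { x }.
The FIRST sets are disjoint and neither alternative is nullable — no conflict.

No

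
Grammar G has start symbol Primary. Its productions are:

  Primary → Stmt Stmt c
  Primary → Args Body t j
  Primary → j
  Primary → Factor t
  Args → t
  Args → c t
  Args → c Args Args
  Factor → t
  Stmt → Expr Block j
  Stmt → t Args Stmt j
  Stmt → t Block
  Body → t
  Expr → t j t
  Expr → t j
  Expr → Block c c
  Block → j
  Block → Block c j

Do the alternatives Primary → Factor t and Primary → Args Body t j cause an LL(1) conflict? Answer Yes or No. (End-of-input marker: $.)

Yes

FIRST(Factor t) = { t } and FIRST(Args Body t j) = { c, t }.
Both contain t, so the two alternatives are not disjoint — LL(1) conflict.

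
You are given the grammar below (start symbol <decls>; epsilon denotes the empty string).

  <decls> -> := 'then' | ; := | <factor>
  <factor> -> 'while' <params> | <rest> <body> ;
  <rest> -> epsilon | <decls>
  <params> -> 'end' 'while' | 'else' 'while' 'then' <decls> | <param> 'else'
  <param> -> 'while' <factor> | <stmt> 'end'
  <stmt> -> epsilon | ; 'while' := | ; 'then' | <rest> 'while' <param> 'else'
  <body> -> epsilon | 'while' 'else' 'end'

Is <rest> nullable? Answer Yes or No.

<rest> has an epsilon-production, so <rest> ⇒ epsilon.

Yes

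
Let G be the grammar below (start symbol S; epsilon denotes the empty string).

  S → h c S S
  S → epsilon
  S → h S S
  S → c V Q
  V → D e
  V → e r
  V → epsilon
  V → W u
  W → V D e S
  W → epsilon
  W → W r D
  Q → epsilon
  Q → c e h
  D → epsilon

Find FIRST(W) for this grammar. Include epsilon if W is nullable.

From W → V D e S: V, D nullable, take FIRST(V) ∪ FIRST(D) ∪ {e} = { e, r, u }.
W → epsilon contributes epsilon.
From W → W r D: W nullable, take FIRST(W) ∪ {r} = { e, r, u }.
Union: FIRST(W) = { e, r, u, epsilon }.

{ e, r, u, epsilon }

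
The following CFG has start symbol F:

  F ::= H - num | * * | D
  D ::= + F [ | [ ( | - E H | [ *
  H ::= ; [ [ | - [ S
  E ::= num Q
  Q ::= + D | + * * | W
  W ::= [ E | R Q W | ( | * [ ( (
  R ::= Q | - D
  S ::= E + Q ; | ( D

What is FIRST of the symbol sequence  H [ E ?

Add FIRST(H) = { -, ; }; H is not nullable, stop.

{ -, ; }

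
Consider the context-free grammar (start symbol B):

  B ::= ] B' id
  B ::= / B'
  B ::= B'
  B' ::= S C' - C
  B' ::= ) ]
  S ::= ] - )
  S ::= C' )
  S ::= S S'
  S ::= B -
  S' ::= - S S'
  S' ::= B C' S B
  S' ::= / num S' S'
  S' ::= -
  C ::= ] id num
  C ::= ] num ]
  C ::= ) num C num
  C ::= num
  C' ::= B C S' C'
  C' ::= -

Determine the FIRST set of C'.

{ ), -, /, ] }

From C' ::= B C S' C': add FIRST(B) = { ), -, /, ] }.
C' ::= - contributes {-}.
Union: FIRST(C') = { ), -, /, ] }.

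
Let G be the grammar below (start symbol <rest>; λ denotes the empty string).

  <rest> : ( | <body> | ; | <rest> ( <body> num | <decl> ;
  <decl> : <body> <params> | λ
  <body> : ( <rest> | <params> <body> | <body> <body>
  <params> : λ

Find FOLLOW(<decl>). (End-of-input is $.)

In <rest> : <decl> ;: add FIRST(;) = { ; }.
Union: FOLLOW(<decl>) = { ; }.

{ ; }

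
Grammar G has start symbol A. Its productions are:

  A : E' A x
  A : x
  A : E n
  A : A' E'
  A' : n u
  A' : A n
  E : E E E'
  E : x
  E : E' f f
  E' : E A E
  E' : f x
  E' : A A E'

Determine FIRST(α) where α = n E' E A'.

n is a terminal; add {n} and stop.

{ n }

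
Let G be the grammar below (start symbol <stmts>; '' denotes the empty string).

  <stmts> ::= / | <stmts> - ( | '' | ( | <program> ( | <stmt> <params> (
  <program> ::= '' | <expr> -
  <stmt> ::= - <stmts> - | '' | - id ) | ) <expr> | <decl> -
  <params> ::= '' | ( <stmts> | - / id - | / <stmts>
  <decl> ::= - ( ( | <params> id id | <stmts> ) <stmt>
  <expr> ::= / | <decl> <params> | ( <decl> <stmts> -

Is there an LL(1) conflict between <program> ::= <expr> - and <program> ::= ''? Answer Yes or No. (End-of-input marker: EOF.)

Yes

FIRST(<expr> -) = { (, ), -, /, id } and FIRST('') = { '' }.
The second alternative is nullable and FOLLOW(<program>) = { ( } shares ( with FIRST of the first — conflict.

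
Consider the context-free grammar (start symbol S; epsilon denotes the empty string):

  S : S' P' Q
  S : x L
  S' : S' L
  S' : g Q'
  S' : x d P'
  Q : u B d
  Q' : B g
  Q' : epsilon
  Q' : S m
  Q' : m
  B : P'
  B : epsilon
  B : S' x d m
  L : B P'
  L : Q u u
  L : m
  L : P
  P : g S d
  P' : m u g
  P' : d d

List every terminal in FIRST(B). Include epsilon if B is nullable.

{ d, g, m, x, epsilon }

From B : P': add FIRST(P') = { d, m }.
B : epsilon contributes epsilon.
From B : S' x d m: add FIRST(S') = { g, x }.
Union: FIRST(B) = { d, g, m, x, epsilon }.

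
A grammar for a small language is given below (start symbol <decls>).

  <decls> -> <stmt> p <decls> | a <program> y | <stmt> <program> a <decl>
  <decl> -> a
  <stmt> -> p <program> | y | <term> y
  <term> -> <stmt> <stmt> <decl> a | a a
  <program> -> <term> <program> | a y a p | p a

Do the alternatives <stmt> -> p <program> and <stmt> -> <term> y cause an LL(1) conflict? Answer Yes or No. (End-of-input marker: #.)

FIRST(p <program>) = { p } and FIRST(<term> y) = { a, p, y }.
Both contain p, so the two alternatives are not disjoint — LL(1) conflict.

Yes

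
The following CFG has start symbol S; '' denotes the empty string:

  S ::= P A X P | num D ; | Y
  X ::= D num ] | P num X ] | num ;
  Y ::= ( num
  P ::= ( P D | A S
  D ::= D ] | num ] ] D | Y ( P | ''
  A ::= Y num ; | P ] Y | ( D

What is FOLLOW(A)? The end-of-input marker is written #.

{ (, ], num }

In S ::= P A X P: add FIRST(X P) = { (, ], num }.
In P ::= A S: add FIRST(S) = { (, num }.
Union: FOLLOW(A) = { (, ], num }.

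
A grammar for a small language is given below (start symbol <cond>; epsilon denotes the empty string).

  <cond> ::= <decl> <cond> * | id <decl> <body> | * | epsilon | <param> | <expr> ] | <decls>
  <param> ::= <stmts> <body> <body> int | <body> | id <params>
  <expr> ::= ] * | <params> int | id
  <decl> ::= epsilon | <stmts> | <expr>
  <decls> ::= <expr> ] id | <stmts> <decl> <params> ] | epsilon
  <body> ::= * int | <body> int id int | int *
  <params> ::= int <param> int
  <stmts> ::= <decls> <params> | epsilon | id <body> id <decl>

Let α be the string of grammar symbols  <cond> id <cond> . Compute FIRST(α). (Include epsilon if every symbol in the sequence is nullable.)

{ *, ], id, int }

Add FIRST(<cond>)\{epsilon} = { *, ], id, int }; <cond> is nullable, continue.
id is a terminal; add {id} and stop.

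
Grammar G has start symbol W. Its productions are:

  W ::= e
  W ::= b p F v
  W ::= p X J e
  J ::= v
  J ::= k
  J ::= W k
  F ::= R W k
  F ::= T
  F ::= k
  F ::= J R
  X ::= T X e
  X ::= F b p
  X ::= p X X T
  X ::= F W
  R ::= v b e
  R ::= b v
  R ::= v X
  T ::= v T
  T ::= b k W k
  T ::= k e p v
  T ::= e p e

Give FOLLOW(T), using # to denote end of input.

In F ::= T: T is at the end, add FOLLOW(F) = { b, e, p, v }.
In X ::= T X e: add FIRST(X e) = { b, e, k, p, v }.
In X ::= p X X T: T is at the end, add FOLLOW(X) = { b, e, k, p, v }.
In T ::= v T: T is at the end, add FOLLOW(T) = { b, e, k, p, v }.
Union: FOLLOW(T) = { b, e, k, p, v }.

{ b, e, k, p, v }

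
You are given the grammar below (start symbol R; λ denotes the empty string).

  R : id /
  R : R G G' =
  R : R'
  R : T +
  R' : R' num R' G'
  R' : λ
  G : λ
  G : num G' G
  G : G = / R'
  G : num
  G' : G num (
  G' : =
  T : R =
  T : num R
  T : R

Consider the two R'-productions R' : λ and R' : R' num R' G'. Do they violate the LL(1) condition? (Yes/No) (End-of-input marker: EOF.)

FIRST(λ) = { λ } and FIRST(R' num R' G') = { num }.
The first alternative is nullable and FOLLOW(R') = { EOF, +, =, num } shares num with FIRST of the second — conflict.

Yes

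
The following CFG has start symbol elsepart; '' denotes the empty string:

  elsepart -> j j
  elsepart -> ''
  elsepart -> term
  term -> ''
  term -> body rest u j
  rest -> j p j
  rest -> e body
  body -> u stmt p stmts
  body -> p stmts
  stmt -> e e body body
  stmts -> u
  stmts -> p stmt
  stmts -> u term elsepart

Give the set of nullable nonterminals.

{ elsepart, term }

Directly nullable (have an ''-production): elsepart, term.
No other nonterminal has a production whose RHS symbols are all nullable.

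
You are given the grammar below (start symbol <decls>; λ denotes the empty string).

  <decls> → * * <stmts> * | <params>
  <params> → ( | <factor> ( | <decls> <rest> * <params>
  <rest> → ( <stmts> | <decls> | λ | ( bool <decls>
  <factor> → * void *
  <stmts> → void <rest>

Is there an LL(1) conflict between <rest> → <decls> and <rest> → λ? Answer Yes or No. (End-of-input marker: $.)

FIRST(<decls>) = { (, * } and FIRST(λ) = { λ }.
The second alternative is nullable and FOLLOW(<rest>) = { * } shares * with FIRST of the first — conflict.

Yes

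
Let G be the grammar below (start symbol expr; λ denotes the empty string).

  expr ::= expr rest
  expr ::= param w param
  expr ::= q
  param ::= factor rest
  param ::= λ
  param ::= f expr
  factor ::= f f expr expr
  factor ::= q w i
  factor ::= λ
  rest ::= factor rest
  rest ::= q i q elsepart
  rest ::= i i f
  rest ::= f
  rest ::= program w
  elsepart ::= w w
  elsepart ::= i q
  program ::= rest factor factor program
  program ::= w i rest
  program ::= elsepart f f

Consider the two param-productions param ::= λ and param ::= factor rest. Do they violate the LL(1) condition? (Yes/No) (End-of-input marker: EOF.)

Yes

FIRST(λ) = { λ } and FIRST(factor rest) = { f, i, q, w }.
The first alternative is nullable and FOLLOW(param) = { EOF, f, i, q, w } shares f with FIRST of the second — conflict.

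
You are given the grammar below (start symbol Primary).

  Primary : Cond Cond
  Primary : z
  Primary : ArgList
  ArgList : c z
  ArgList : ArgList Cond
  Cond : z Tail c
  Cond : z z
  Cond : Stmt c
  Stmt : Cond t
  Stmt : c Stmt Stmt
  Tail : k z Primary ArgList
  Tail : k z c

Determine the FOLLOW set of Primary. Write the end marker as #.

Primary is the start symbol, so # ∈ FOLLOW(Primary).
In Tail : k z Primary ArgList: add FIRST(ArgList) = { c }.
Union: FOLLOW(Primary) = { #, c }.

{ #, c }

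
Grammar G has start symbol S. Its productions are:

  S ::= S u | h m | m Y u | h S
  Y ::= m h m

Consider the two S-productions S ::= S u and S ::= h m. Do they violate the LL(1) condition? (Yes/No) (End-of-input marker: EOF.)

FIRST(S u) = { h, m } and FIRST(h m) = { h }.
Both contain h, so the two alternatives are not disjoint — LL(1) conflict.

Yes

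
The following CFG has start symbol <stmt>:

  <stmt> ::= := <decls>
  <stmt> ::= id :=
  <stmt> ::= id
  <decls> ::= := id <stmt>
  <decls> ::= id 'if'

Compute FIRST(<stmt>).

<stmt> ::= := <decls> contributes {:=}.
<stmt> ::= id := contributes {id}.
<stmt> ::= id contributes {id}.
Union: FIRST(<stmt>) = { :=, id }.

{ :=, id }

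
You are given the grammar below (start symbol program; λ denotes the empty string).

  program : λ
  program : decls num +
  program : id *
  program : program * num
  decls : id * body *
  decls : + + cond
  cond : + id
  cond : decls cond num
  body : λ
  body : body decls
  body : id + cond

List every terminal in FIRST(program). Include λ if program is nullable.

program : λ contributes λ.
From program : decls num +: add FIRST(decls) = { +, id }.
program : id * contributes {id}.
From program : program * num: program nullable, take FIRST(program) ∪ {*} = { *, +, id }.
Union: FIRST(program) = { *, +, id, λ }.

{ *, +, id, λ }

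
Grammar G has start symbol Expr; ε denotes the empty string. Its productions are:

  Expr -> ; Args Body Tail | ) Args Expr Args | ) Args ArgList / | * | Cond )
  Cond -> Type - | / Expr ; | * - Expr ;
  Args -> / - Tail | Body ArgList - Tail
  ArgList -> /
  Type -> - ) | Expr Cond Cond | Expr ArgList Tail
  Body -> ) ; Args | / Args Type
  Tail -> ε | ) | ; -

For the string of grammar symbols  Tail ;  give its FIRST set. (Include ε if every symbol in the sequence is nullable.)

Add FIRST(Tail)\{ε} = { ), ; }; Tail is nullable, continue.
; is a terminal; add {;} and stop.

{ ), ; }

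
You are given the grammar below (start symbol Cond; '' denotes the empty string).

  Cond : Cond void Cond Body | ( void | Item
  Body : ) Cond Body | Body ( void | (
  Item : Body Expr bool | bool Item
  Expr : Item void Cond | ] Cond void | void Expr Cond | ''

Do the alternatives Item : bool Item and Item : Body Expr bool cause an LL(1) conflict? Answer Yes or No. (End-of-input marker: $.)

No

FIRST(bool Item) = { bool } and FIRST(Body Expr bool) = { (, ) }.
The FIRST sets are disjoint and neither alternative is nullable — no conflict.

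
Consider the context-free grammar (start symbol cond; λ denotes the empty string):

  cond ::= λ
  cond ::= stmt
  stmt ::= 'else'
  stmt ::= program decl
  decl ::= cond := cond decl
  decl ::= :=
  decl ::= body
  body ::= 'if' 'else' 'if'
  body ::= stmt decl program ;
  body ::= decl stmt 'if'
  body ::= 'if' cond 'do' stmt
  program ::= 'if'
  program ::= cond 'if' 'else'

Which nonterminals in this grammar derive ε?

Directly nullable (have an λ-production): cond.
No other nonterminal has a production whose RHS symbols are all nullable.

{ cond }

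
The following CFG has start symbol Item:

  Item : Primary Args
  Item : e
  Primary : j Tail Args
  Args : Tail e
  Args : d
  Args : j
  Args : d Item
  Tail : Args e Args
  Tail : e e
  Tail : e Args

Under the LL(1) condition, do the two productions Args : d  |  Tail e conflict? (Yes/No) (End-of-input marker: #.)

FIRST(d) = { d } and FIRST(Tail e) = { d, e, j }.
Both contain d, so the two alternatives are not disjoint — LL(1) conflict.

Yes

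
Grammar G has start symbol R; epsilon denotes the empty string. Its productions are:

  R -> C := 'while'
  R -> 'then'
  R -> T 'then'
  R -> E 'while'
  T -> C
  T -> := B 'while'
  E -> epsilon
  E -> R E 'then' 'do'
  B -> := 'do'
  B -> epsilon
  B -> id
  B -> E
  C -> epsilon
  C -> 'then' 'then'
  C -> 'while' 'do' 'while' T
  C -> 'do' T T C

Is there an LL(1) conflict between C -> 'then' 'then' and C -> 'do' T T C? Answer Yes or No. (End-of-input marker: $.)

FIRST('then' 'then') = { 'then' } and FIRST('do' T T C) = { 'do' }.
The FIRST sets are disjoint and neither alternative is nullable — no conflict.

No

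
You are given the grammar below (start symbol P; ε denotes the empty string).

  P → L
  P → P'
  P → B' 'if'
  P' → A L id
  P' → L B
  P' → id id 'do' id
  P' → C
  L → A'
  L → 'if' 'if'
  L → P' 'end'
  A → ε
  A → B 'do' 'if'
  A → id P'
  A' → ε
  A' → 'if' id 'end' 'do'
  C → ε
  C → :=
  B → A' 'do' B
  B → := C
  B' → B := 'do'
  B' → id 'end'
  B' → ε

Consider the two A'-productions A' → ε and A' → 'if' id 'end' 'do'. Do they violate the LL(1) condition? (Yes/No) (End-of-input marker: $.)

Yes

FIRST(ε) = { ε } and FIRST('if' id 'end' 'do') = { 'if' }.
The first alternative is nullable and FOLLOW(A') = { $, 'do', 'if', :=, id } shares 'if' with FIRST of the second — conflict.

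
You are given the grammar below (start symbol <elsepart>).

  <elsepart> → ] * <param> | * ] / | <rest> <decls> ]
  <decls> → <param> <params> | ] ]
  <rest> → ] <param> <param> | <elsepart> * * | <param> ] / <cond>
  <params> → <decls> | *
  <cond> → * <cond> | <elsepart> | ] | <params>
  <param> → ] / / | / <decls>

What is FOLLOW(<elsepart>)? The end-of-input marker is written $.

<elsepart> is the start symbol, so $ ∈ FOLLOW(<elsepart>).
In <rest> → <elsepart> * *: add FIRST(* *) = { * }.
In <cond> → <elsepart>: <elsepart> is at the end, add FOLLOW(<cond>) = { /, ] }.
Union: FOLLOW(<elsepart>) = { $, *, /, ] }.

{ $, *, /, ] }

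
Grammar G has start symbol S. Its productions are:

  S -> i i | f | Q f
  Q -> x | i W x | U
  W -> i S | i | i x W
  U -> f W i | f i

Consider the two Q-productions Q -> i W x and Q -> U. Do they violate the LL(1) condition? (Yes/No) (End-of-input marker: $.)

No

FIRST(i W x) = { i } and FIRST(U) = { f }.
The FIRST sets are disjoint and neither alternative is nullable — no conflict.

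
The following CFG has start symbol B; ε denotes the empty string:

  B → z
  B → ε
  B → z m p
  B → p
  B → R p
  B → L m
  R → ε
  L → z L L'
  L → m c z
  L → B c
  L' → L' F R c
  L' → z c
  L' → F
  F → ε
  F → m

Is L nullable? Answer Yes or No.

Nullable nonterminals: B, F, L', R.
No production of L has an RHS whose symbols are all nullable, so L is not nullable.

No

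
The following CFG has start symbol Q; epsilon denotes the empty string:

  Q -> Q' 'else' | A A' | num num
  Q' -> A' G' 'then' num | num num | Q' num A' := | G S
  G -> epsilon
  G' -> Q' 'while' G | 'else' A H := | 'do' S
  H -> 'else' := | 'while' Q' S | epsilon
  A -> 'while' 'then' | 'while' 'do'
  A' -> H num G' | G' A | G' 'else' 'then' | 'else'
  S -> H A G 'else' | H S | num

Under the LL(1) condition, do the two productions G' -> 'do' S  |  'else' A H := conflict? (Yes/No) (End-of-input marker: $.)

FIRST('do' S) = { 'do' } and FIRST('else' A H :=) = { 'else' }.
The FIRST sets are disjoint and neither alternative is nullable — no conflict.

No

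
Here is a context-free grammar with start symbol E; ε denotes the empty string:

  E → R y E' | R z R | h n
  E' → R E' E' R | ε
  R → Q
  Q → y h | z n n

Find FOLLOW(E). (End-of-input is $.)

{ $ }

E is the start symbol, so $ ∈ FOLLOW(E).
Union: FOLLOW(E) = { $ }.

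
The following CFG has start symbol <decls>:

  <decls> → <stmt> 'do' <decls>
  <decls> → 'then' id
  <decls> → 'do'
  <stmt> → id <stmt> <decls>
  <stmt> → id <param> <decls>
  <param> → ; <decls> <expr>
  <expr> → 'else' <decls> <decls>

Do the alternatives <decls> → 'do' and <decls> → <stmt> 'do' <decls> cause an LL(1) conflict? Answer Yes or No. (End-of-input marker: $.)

FIRST('do') = { 'do' } and FIRST(<stmt> 'do' <decls>) = { id }.
The FIRST sets are disjoint and neither alternative is nullable — no conflict.

No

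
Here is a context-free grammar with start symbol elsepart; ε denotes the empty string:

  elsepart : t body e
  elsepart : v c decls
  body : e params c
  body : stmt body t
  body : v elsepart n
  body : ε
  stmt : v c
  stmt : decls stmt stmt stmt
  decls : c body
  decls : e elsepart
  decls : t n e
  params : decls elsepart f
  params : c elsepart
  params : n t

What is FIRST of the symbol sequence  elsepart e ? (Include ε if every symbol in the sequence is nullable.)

{ t, v }

Add FIRST(elsepart) = { t, v }; elsepart is not nullable, stop.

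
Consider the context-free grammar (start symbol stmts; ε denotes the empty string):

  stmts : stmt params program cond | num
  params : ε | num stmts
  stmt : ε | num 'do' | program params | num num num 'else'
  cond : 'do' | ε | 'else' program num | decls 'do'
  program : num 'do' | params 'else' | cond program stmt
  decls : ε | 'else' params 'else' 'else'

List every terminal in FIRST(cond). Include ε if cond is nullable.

{ 'do', 'else', ε }

cond : 'do' contributes {'do'}.
cond : ε contributes ε.
cond : 'else' program num contributes {'else'}.
From cond : decls 'do': decls nullable, take FIRST(decls) ∪ {'do'} = { 'do', 'else' }.
Union: FIRST(cond) = { 'do', 'else', ε }.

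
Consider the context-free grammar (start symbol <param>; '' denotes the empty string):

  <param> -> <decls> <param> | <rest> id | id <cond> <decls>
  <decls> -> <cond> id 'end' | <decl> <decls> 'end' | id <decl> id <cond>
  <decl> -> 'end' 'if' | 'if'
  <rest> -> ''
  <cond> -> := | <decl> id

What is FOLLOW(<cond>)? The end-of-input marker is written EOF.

In <param> -> id <cond> <decls>: add FIRST(<decls>) = { 'end', 'if', :=, id }.
In <decls> -> <cond> id 'end': add FIRST(id 'end') = { id }.
In <decls> -> id <decl> id <cond>: <cond> is at the end, add FOLLOW(<decls>) = { EOF, 'end', 'if', :=, id }.
Union: FOLLOW(<cond>) = { EOF, 'end', 'if', :=, id }.

{ EOF, 'end', 'if', :=, id }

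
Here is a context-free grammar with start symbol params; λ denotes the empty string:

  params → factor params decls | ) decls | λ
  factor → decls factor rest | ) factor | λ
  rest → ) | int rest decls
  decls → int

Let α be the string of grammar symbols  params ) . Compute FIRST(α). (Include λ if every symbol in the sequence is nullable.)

{ ), int }

Add FIRST(params)\{λ} = { ), int }; params is nullable, continue.
) is a terminal; add {)} and stop.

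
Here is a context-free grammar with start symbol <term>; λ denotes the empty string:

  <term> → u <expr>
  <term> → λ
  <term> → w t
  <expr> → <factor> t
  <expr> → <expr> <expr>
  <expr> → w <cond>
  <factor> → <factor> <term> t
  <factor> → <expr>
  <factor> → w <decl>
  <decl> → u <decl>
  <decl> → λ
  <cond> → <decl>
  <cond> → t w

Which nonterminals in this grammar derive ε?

{ <cond>, <decl>, <term> }

Directly nullable (have an λ-production): <term>, <decl>.
<cond> → <decl> with every symbol nullable, so <cond> is nullable.
No other nonterminal has a production whose RHS symbols are all nullable.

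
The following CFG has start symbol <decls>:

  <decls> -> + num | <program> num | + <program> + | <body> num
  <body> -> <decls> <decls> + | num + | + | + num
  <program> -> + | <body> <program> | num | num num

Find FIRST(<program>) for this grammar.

{ +, num }

<program> -> + contributes {+}.
From <program> -> <body> <program>: add FIRST(<body>) = { +, num }.
<program> -> num contributes {num}.
<program> -> num num contributes {num}.
Union: FIRST(<program>) = { +, num }.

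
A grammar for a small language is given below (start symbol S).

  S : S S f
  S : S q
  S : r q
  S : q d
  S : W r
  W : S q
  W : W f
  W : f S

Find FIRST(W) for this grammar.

From W : S q: add FIRST(S) = { f, q, r }.
From W : W f: add FIRST(W) = { f, q, r }.
W : f S contributes {f}.
Union: FIRST(W) = { f, q, r }.

{ f, q, r }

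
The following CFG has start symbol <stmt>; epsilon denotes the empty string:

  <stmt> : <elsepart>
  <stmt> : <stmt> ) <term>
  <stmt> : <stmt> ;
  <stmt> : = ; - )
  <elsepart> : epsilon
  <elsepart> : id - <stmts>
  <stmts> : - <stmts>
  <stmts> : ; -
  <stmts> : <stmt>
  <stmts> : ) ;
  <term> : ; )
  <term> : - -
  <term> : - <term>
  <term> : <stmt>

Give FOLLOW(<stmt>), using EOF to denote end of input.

<stmt> is the start symbol, so EOF ∈ FOLLOW(<stmt>).
In <stmt> : <stmt> ) <term>: add FIRST() <term>) = { ) }.
In <stmt> : <stmt> ;: add FIRST(;) = { ; }.
In <stmts> : <stmt>: <stmt> is at the end, add FOLLOW(<stmts>) = { EOF, ), ; }.
In <term> : <stmt>: <stmt> is at the end, add FOLLOW(<term>) = { EOF, ), ; }.
Union: FOLLOW(<stmt>) = { EOF, ), ; }.

{ EOF, ), ; }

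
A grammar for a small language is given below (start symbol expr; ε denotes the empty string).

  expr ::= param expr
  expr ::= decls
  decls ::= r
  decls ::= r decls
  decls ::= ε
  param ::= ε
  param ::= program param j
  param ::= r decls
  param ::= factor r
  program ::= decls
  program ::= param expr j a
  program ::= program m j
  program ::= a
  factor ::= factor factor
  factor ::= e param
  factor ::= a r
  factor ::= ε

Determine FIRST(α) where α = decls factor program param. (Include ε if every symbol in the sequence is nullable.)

Add FIRST(decls)\{ε} = { r }; decls is nullable, continue.
Add FIRST(factor)\{ε} = { a, e }; factor is nullable, continue.
Add FIRST(program)\{ε} = { a, e, j, m, r }; program is nullable, continue.
Add FIRST(param)\{ε} = { a, e, j, m, r }; param is nullable, continue.
Every symbol is nullable, so include ε.

{ a, e, j, m, r, ε }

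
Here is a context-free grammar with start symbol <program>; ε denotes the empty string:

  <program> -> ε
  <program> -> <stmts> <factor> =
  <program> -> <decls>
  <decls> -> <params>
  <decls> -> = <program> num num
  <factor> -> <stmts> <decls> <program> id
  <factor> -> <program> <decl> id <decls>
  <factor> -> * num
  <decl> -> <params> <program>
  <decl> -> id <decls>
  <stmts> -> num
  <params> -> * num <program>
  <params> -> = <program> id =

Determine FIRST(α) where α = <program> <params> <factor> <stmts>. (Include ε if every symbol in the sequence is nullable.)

Add FIRST(<program>)\{ε} = { *, =, num }; <program> is nullable, continue.
Add FIRST(<params>) = { *, = }; <params> is not nullable, stop.

{ *, =, num }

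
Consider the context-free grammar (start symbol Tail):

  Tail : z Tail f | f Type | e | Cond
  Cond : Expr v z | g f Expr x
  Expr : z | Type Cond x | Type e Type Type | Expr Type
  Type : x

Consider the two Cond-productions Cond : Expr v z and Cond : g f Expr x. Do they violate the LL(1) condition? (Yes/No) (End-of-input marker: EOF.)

No

FIRST(Expr v z) = { x, z } and FIRST(g f Expr x) = { g }.
The FIRST sets are disjoint and neither alternative is nullable — no conflict.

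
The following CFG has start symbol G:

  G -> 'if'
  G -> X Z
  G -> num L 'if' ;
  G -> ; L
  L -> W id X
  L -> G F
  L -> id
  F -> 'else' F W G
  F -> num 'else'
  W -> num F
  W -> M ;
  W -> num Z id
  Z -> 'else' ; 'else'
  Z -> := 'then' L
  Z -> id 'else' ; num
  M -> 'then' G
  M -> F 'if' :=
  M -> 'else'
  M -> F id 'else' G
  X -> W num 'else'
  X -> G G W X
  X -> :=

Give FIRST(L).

{ 'else', 'if', 'then', :=, ;, id, num }

From L -> W id X: add FIRST(W) = { 'else', 'then', num }.
From L -> G F: add FIRST(G) = { 'else', 'if', 'then', :=, ;, num }.
L -> id contributes {id}.
Union: FIRST(L) = { 'else', 'if', 'then', :=, ;, id, num }.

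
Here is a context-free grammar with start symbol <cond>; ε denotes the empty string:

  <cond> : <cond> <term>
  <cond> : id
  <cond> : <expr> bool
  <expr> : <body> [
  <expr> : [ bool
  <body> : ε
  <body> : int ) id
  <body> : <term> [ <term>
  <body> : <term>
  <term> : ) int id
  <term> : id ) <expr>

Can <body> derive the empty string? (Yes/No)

Yes

<body> has an ε-production, so <body> ⇒ ε.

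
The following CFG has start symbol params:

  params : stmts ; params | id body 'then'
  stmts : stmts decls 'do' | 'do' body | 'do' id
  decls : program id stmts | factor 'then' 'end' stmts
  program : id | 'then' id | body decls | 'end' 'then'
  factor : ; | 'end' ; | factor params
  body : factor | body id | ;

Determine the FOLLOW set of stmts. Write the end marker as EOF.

In params : stmts ; params: add FIRST(; params) = { ; }.
In stmts : stmts decls 'do': add FIRST(decls 'do') = { 'end', 'then', ;, id }.
In decls : program id stmts: stmts is at the end, add FOLLOW(decls) = { 'do', id }.
In decls : factor 'then' 'end' stmts: stmts is at the end, add FOLLOW(decls) = { 'do', id }.
Union: FOLLOW(stmts) = { 'do', 'end', 'then', ;, id }.

{ 'do', 'end', 'then', ;, id }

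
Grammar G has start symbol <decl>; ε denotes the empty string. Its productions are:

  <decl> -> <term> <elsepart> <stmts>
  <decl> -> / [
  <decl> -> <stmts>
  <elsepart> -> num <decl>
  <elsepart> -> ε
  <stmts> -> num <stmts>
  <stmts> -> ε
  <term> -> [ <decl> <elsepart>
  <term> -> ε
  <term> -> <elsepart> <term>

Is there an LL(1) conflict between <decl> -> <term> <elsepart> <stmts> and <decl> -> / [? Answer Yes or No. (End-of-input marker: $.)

FIRST(<term> <elsepart> <stmts>) = { [, num, ε } and FIRST(/ [) = { / }.
The first is nullable but FOLLOW(<decl>) = { $, [, num } is disjoint from FIRST of the second.

No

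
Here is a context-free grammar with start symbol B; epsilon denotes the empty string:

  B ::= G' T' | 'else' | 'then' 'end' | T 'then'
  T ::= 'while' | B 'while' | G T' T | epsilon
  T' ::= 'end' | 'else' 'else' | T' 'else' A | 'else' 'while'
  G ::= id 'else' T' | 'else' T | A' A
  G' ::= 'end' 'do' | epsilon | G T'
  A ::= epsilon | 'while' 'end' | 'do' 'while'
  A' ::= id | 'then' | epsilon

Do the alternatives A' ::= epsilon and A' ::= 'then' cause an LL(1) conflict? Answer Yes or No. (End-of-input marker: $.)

FIRST(epsilon) = { epsilon } and FIRST('then') = { 'then' }.
The first is nullable but FOLLOW(A') = { 'do', 'else', 'end', 'while' } is disjoint from FIRST of the second.

No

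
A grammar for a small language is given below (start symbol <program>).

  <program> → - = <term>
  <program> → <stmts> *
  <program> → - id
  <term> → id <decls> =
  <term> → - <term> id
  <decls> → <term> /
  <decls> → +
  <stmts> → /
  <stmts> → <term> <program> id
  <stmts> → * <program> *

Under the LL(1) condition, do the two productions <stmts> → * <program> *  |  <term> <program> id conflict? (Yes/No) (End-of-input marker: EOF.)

No

FIRST(* <program> *) = { * } and FIRST(<term> <program> id) = { -, id }.
The FIRST sets are disjoint and neither alternative is nullable — no conflict.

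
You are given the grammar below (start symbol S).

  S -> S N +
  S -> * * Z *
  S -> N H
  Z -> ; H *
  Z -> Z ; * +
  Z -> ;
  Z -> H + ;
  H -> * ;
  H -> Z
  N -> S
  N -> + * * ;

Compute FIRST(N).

{ *, + }

From N -> S: add FIRST(S) = { *, + }.
N -> + * * ; contributes {+}.
Union: FIRST(N) = { *, + }.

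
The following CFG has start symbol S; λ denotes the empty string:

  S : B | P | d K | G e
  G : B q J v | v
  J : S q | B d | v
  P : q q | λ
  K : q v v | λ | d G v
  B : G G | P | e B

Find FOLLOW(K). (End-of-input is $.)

In S : d K: K is at the end, add FOLLOW(S) = { $, q }.
Union: FOLLOW(K) = { $, q }.

{ $, q }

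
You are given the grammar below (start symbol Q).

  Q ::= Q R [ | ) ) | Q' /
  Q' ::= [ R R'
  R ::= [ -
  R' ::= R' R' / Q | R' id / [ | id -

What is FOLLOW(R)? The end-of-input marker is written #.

{ [, id }

In Q ::= Q R [: add FIRST([) = { [ }.
In Q' ::= [ R R': add FIRST(R') = { id }.
Union: FOLLOW(R) = { [, id }.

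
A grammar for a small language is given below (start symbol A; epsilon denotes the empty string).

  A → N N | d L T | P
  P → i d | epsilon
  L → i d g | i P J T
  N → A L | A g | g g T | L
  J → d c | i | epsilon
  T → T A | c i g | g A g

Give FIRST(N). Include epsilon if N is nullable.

From N → A L: A nullable, take FIRST(A) ∪ FIRST(L) = { d, g, i }.
From N → A g: A nullable, take FIRST(A) ∪ {g} = { d, g, i }.
N → g g T contributes {g}.
From N → L: add FIRST(L) = { i }.
Union: FIRST(N) = { d, g, i }.

{ d, g, i }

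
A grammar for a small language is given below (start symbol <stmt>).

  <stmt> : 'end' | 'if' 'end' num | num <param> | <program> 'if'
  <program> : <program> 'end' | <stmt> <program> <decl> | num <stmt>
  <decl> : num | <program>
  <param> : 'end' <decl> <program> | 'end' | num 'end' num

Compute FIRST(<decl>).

{ 'end', 'if', num }

<decl> : num contributes {num}.
From <decl> : <program>: add FIRST(<program>) = { 'end', 'if', num }.
Union: FIRST(<decl>) = { 'end', 'if', num }.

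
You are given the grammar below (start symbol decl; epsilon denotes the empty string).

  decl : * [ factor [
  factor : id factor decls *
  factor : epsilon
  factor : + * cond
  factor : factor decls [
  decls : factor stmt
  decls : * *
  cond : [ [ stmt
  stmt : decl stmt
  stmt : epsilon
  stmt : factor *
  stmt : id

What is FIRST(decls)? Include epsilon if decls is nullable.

{ *, +, [, id, epsilon }

From decls : factor stmt: factor, stmt nullable, take FIRST(factor) ∪ FIRST(stmt) = { *, +, [, id }; also epsilon since the whole RHS is nullable.
decls : * * contributes {*}.
Union: FIRST(decls) = { *, +, [, id, epsilon }.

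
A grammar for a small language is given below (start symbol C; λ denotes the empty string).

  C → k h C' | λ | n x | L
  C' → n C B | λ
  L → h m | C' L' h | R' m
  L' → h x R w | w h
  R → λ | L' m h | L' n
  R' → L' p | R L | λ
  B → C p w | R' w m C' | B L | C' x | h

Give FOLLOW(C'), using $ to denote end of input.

{ $, h, k, m, n, p, w, x }

In C → k h C': C' is at the end, add FOLLOW(C) = { $, h, k, m, n, p, w, x }.
In L → C' L' h: add FIRST(L' h) = { h, w }.
In B → R' w m C': C' is at the end, add FOLLOW(B) = { $, h, k, m, n, p, w, x }.
In B → C' x: add FIRST(x) = { x }.
Union: FOLLOW(C') = { $, h, k, m, n, p, w, x }.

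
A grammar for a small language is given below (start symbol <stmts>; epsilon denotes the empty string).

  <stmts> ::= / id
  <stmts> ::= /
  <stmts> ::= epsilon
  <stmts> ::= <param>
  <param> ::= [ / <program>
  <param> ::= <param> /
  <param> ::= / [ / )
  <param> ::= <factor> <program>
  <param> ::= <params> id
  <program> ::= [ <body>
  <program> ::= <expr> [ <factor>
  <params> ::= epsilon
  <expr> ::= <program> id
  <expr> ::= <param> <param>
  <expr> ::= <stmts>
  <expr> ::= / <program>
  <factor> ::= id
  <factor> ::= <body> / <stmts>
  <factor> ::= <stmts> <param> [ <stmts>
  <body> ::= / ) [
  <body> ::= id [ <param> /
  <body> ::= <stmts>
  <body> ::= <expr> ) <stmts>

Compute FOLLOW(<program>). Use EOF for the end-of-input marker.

In <param> ::= [ / <program>: <program> is at the end, add FOLLOW(<param>) = { EOF, ), /, [, id }.
In <param> ::= <factor> <program>: <program> is at the end, add FOLLOW(<param>) = { EOF, ), /, [, id }.
In <expr> ::= <program> id: add FIRST(id) = { id }.
In <expr> ::= / <program>: <program> is at the end, add FOLLOW(<expr>) = { ), [ }.
Union: FOLLOW(<program>) = { EOF, ), /, [, id }.

{ EOF, ), /, [, id }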